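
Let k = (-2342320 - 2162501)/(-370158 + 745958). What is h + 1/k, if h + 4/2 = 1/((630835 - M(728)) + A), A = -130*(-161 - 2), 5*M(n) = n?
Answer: -30590858974369/14683000052937 ≈ -2.0834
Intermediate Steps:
M(n) = n/5
A = 21190 (A = -130*(-163) = 21190)
k = -4504821/375800 ≈ -11.987
h = -6518789/3259397 (h = -2 + 1/((630835 - 728/5) + 21190) = -2 + 1/(3153447/5 + 21190) = -2 + 1/(3259397/5) = -2 + 5/3259397 = -6518789/3259397 ≈ -2.0000)
h + 1/k = -6518789/3259397 + 1/(-4504821/375800) = -6518789/3259397 - 375800/4504821 = -30590858974369/14683000052937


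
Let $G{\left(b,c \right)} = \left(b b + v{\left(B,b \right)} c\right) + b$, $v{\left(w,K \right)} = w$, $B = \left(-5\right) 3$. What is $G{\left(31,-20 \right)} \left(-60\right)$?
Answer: $-77520$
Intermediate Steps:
$B = -15$
$G{\left(b,c \right)} = b + b^{2} - 15 c$ ($G{\left(b,c \right)} = \left(b b - 15 c\right) + b = \left(b^{2} - 15 c\right) + b = b + b^{2} - 15 c$)
$G{\left(31,-20 \right)} \left(-60\right) = \left(31 + 31^{2} - -300\right) \left(-60\right) = \left(31 + 961 + 300\right) \left(-60\right) = 1292 \left(-60\right) = -77520$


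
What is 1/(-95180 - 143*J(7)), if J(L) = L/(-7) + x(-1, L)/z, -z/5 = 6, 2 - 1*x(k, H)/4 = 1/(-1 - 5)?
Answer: -45/4274806 ≈ -1.0527e-5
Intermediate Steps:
x(k, H) = 26/3 (x(k, H) = 8 - 4/(-1 - 5) = 8 - 4/(-6) = 8 - 4*(-1/6) = 8 + 2/3 = 26/3)
z = -30 (z = -5*6 = -30)
J(L) = -13/45 - L/7 (J(L) = L/(-7) + (26/3)/(-30) = L*(-1/7) + (26/3)*(-1/30) = -L/7 - 13/45 = -13/45 - L/7)
1/(-95180 - 143*J(7)) = 1/(-95180 - 143*(-13/45 - 1/7*7)) = 1/(-95180 - 143*(-13/45 - 1)) = 1/(-95180 - 143*(-58/45)) = 1/(-95180 + 8294/45) = 1/(-4274806/45) = -45/4274806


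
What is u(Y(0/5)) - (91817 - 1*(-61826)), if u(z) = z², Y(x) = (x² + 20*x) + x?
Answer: -153643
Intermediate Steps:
Y(x) = x² + 21*x
u(Y(0/5)) - (91817 - 1*(-61826)) = ((0/5)*(21 + 0/5))² - (91817 - 1*(-61826)) = ((0*(⅕))*(21 + 0*(⅕)))² - (91817 + 61826) = (0*(21 + 0))² - 1*153643 = (0*21)² - 153643 = 0² - 153643 = 0 - 153643 = -153643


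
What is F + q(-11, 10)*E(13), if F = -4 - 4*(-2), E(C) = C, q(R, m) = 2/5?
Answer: 46/5 ≈ 9.2000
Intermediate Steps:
q(R, m) = 2/5 (q(R, m) = 2*(1/5) = 2/5)
F = 4 (F = -4 + 8 = 4)
F + q(-11, 10)*E(13) = 4 + (2/5)*13 = 4 + 26/5 = 46/5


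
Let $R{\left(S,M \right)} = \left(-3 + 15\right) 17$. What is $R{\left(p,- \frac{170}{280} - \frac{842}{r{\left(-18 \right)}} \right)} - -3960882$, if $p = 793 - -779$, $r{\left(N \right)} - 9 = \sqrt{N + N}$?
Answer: $3961086$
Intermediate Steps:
$r{\left(N \right)} = 9 + \sqrt{2} \sqrt{N}$ ($r{\left(N \right)} = 9 + \sqrt{N + N} = 9 + \sqrt{2 N} = 9 + \sqrt{2} \sqrt{N}$)
$p = 1572$ ($p = 793 + 779 = 1572$)
$R{\left(S,M \right)} = 204$ ($R{\left(S,M \right)} = 12 \cdot 17 = 204$)
$R{\left(p,- \frac{170}{280} - \frac{842}{r{\left(-18 \right)}} \right)} - -3960882 = 204 - -3960882 = 204 + 3960882 = 3961086$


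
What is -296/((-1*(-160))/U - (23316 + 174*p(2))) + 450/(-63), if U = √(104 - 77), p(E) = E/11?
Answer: -1388841643081/194783554301 + 268620*√3/27826222043 ≈ -7.1302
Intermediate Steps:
p(E) = E/11 (p(E) = E*(1/11) = E/11)
U = 3*√3 (U = √27 = 3*√3 ≈ 5.1962)
-296/((-1*(-160))/U - (23316 + 174*p(2))) + 450/(-63) = -296/((-1*(-160))/((3*√3)) - 174/(1/(134 + (1/11)*2))) + 450/(-63) = -296/(160*(√3/9) - 174/(1/(134 + 2/11))) + 450*(-1/63) = -296/(160*√3/9 - 174/(1/(1476/11))) - 50/7 = -296/(160*√3/9 - 174/11/1476) - 50/7 = -296/(160*√3/9 - 174*1476/11) - 50/7 = -296/(160*√3/9 - 256824/11) - 50/7 = -296/(-256824/11 + 160*√3/9) - 50/7 = -50/7 - 296/(-256824/11 + 160*√3/9)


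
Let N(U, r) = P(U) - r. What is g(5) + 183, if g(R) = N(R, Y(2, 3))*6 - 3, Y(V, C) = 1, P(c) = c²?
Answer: 324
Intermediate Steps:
N(U, r) = U² - r
g(R) = -9 + 6*R² (g(R) = (R² - 1*1)*6 - 3 = (R² - 1)*6 - 3 = (-1 + R²)*6 - 3 = (-6 + 6*R²) - 3 = -9 + 6*R²)
g(5) + 183 = (-9 + 6*5²) + 183 = (-9 + 6*25) + 183 = (-9 + 150) + 183 = 141 + 183 = 324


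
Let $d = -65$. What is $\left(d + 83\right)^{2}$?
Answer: $324$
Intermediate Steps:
$\left(d + 83\right)^{2} = \left(-65 + 83\right)^{2} = 18^{2} = 324$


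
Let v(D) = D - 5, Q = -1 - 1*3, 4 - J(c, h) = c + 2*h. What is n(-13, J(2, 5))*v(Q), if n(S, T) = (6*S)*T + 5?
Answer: -5661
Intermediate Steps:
J(c, h) = 4 - c - 2*h (J(c, h) = 4 - (c + 2*h) = 4 + (-c - 2*h) = 4 - c - 2*h)
Q = -4 (Q = -1 - 3 = -4)
v(D) = -5 + D
n(S, T) = 5 + 6*S*T (n(S, T) = 6*S*T + 5 = 5 + 6*S*T)
n(-13, J(2, 5))*v(Q) = (5 + 6*(-13)*(4 - 1*2 - 2*5))*(-5 - 4) = (5 + 6*(-13)*(4 - 2 - 10))*(-9) = (5 + 6*(-13)*(-8))*(-9) = (5 + 624)*(-9) = 629*(-9) = -5661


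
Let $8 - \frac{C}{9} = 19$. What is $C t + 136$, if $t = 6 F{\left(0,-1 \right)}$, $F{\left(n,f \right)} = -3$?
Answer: $1918$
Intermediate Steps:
$C = -99$ ($C = 72 - 171 = -99$)
$t = -18$ ($t = 6 \left(-3\right) = -18$)
$C t + 136 = \left(-99\right) \left(-18\right) + 136 = 1782 + 136 = 1918$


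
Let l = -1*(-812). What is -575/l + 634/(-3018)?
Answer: -1125079/1225308 ≈ -0.91820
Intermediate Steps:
l = 812
-575/l + 634/(-3018) = -575/812 + 634/(-3018) = -575*1/812 + 634*(-1/3018) = -575/812 - 317/1509 = -1125079/1225308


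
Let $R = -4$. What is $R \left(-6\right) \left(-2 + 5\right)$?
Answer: $72$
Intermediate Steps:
$R \left(-6\right) \left(-2 + 5\right) = \left(-4\right) \left(-6\right) \left(-2 + 5\right) = 24 \cdot 3 = 72$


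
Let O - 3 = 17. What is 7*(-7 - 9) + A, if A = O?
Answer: -92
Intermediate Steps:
O = 20 (O = 3 + 17 = 20)
A = 20
7*(-7 - 9) + A = 7*(-7 - 9) + 20 = 7*(-16) + 20 = -112 + 20 = -92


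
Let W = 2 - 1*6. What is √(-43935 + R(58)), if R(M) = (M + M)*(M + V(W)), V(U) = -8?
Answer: I*√38135 ≈ 195.28*I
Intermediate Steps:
W = -4 (W = 2 - 6 = -4)
R(M) = 2*M*(-8 + M) (R(M) = (M + M)*(M - 8) = (2*M)*(-8 + M) = 2*M*(-8 + M))
√(-43935 + R(58)) = √(-43935 + 2*58*(-8 + 58)) = √(-43935 + 2*58*50) = √(-43935 + 5800) = √(-38135) = I*√38135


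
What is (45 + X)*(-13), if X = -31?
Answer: -182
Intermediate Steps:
(45 + X)*(-13) = (45 - 31)*(-13) = 14*(-13) = -182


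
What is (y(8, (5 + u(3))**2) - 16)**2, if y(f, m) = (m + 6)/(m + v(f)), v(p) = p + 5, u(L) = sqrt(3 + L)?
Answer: 51758813/223112 - 178045*sqrt(6)/111556 ≈ 228.08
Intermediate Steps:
v(p) = 5 + p
y(f, m) = (6 + m)/(5 + f + m) (y(f, m) = (m + 6)/(m + (5 + f)) = (6 + m)/(5 + f + m))
(y(8, (5 + u(3))**2) - 16)**2 = ((6 + (5 + sqrt(3 + 3))**2)/(5 + 8 + (5 + sqrt(3 + 3))**2) - 16)**2 = ((6 + (5 + sqrt(6))**2)/(5 + 8 + (5 + sqrt(6))**2) - 16)**2 = ((6 + (5 + sqrt(6))**2)/(13 + (5 + sqrt(6))**2) - 16)**2 = (-16 + (6 + (5 + sqrt(6))**2)/(13 + (5 + sqrt(6))**2))**2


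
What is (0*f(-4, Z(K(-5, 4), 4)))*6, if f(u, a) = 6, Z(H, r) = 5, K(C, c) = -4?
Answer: 0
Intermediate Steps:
(0*f(-4, Z(K(-5, 4), 4)))*6 = (0*6)*6 = 0*6 = 0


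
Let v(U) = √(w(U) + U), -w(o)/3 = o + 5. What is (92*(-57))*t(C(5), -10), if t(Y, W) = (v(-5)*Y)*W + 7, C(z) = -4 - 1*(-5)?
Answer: -36708 + 52440*I*√5 ≈ -36708.0 + 1.1726e+5*I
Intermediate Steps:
w(o) = -15 - 3*o (w(o) = -3*(o + 5) = -3*(5 + o) = -15 - 3*o)
v(U) = √(-15 - 2*U) (v(U) = √((-15 - 3*U) + U) = √(-15 - 2*U))
C(z) = 1 (C(z) = -4 + 5 = 1)
t(Y, W) = 7 + I*W*Y*√5 (t(Y, W) = (√(-15 - 2*(-5))*Y)*W + 7 = (√(-15 + 10)*Y)*W + 7 = (√(-5)*Y)*W + 7 = ((I*√5)*Y)*W + 7 = (I*Y*√5)*W + 7 = I*W*Y*√5 + 7 = 7 + I*W*Y*√5)
(92*(-57))*t(C(5), -10) = (92*(-57))*(7 + I*(-10)*1*√5) = -5244*(7 - 10*I*√5) = -36708 + 52440*I*√5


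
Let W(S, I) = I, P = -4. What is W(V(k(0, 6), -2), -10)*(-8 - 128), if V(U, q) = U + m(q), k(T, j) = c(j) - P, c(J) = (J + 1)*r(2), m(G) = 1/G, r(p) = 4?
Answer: 1360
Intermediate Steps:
m(G) = 1/G
c(J) = 4 + 4*J (c(J) = (J + 1)*4 = (1 + J)*4 = 4 + 4*J)
k(T, j) = 8 + 4*j (k(T, j) = (4 + 4*j) - 1*(-4) = (4 + 4*j) + 4 = 8 + 4*j)
V(U, q) = U + 1/q
W(V(k(0, 6), -2), -10)*(-8 - 128) = -10*(-8 - 128) = -10*(-136) = 1360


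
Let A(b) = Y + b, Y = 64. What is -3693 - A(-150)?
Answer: -3607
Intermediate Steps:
A(b) = 64 + b
-3693 - A(-150) = -3693 - (64 - 150) = -3693 - 1*(-86) = -3693 + 86 = -3607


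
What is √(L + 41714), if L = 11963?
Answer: √53677 ≈ 231.68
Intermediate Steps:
√(L + 41714) = √(11963 + 41714) = √53677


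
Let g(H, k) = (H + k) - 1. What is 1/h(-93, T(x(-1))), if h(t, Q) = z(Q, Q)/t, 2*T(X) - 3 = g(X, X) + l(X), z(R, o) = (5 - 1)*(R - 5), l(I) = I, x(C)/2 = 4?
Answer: -93/32 ≈ -2.9063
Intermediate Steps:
g(H, k) = -1 + H + k
x(C) = 8 (x(C) = 2*4 = 8)
z(R, o) = -20 + 4*R (z(R, o) = 4*(-5 + R) = -20 + 4*R)
T(X) = 1 + 3*X/2 (T(X) = 3/2 + ((-1 + X + X) + X)/2 = 3/2 + ((-1 + 2*X) + X)/2 = 3/2 + (-1 + 3*X)/2 = 3/2 + (-1/2 + 3*X/2) = 1 + 3*X/2)
h(t, Q) = (-20 + 4*Q)/t
1/h(-93, T(x(-1))) = 1/(4*(-5 + (1 + (3/2)*8))/(-93)) = 1/(4*(-1/93)*(-5 + (1 + 12))) = 1/(4*(-1/93)*(-5 + 13)) = 1/(4*(-1/93)*8) = 1/(-32/93) = -93/32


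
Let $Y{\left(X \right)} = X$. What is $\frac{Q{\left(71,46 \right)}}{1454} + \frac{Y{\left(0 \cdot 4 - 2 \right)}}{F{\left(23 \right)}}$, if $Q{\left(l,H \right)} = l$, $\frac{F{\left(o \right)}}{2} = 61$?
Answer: $\frac{2877}{88694} \approx 0.032437$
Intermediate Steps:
$F{\left(o \right)} = 122$ ($F{\left(o \right)} = 2 \cdot 61 = 122$)
$\frac{Q{\left(71,46 \right)}}{1454} + \frac{Y{\left(0 \cdot 4 - 2 \right)}}{F{\left(23 \right)}} = \frac{71}{1454} + \frac{0 \cdot 4 - 2}{122} = 71 \cdot \frac{1}{1454} + \left(0 - 2\right) \frac{1}{122} = \frac{71}{1454} - \frac{1}{61} = \frac{2877}{88694}$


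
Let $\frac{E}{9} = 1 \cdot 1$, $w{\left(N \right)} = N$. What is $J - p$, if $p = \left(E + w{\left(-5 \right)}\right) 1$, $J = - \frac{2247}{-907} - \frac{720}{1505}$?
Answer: $- \frac{546289}{273007} \approx -2.001$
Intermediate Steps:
$E = 9$ ($E = 9 \cdot 1 \cdot 1 = 9 \cdot 1 = 9$)
$J = \frac{545739}{273007}$ ($J = \left(-2247\right) \left(- \frac{1}{907}\right) - \frac{144}{301} = \frac{2247}{907} - \frac{144}{301} = \frac{545739}{273007} \approx 1.999$)
$p = 4$ ($p = \left(9 - 5\right) 1 = 4 \cdot 1 = 4$)
$J - p = \frac{545739}{273007} - 4 = - \frac{546289}{273007}$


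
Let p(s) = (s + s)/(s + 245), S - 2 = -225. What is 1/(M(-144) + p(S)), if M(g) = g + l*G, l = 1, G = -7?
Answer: -11/1884 ≈ -0.0058386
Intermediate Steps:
S = -223 (S = 2 - 225 = -223)
p(s) = 2*s/(245 + s) (p(s) = (2*s)/(245 + s) = 2*s/(245 + s))
M(g) = -7 + g (M(g) = g + 1*(-7) = g - 7 = -7 + g)
1/(M(-144) + p(S)) = 1/((-7 - 144) + 2*(-223)/(245 - 223)) = 1/(-151 + 2*(-223)/22) = 1/(-151 + 2*(-223)*(1/22)) = 1/(-151 - 223/11) = 1/(-1884/11) = -11/1884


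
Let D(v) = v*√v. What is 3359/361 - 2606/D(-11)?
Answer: 3359/361 - 2606*I*√11/121 ≈ 9.3047 - 71.431*I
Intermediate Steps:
D(v) = v^(3/2)
3359/361 - 2606/D(-11) = 3359/361 - 2606*I*√11/121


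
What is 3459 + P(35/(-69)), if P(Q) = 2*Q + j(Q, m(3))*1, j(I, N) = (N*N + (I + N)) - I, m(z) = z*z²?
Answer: 290765/69 ≈ 4214.0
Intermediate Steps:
m(z) = z³
j(I, N) = N + N² (j(I, N) = (N² + (I + N)) - I = (I + N + N²) - I = N + N²)
P(Q) = 756 + 2*Q (P(Q) = 2*Q + (3³*(1 + 3³))*1 = 2*Q + (27*(1 + 27))*1 = 2*Q + (27*28)*1 = 2*Q + 756*1 = 2*Q + 756 = 756 + 2*Q)
3459 + P(35/(-69)) = 3459 + (756 + 2*(35/(-69))) = 3459 + (756 + 2*(35*(-1/69))) = 3459 + (756 + 2*(-35/69)) = 3459 + (756 - 70/69) = 3459 + 52094/69 = 290765/69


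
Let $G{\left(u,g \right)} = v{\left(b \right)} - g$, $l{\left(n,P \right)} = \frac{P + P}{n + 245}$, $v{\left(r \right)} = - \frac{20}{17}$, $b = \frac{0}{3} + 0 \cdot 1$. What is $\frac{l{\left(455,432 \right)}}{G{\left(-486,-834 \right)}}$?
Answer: $\frac{1836}{1238825} \approx 0.001482$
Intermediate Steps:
$b = 0$ ($b = 0 \cdot \frac{1}{3} + 0 = 0 + 0 = 0$)
$v{\left(r \right)} = - \frac{20}{17}$ ($v{\left(r \right)} = \left(-20\right) \frac{1}{17} = - \frac{20}{17}$)
$l{\left(n,P \right)} = \frac{2 P}{245 + n}$
$G{\left(u,g \right)} = - \frac{20}{17} - g$
$\frac{l{\left(455,432 \right)}}{G{\left(-486,-834 \right)}} = \frac{2 \cdot 432 \frac{1}{245 + 455}}{- \frac{20}{17} - -834} = \frac{2 \cdot 432 \cdot \frac{1}{700}}{- \frac{20}{17} + 834} = \frac{2 \cdot 432 \cdot \frac{1}{700}}{\frac{14158}{17}} = \frac{216}{175} \cdot \frac{17}{14158} = \frac{1836}{1238825}$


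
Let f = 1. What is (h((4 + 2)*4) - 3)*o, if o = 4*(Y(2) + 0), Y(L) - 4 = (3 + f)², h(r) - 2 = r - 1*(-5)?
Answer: 2240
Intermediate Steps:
h(r) = 7 + r (h(r) = 2 + (r - 1*(-5)) = 2 + (r + 5) = 2 + (5 + r) = 7 + r)
Y(L) = 20 (Y(L) = 4 + (3 + 1)² = 4 + 4² = 4 + 16 = 20)
o = 80 (o = 4*(20 + 0) = 4*20 = 80)
(h((4 + 2)*4) - 3)*o = ((7 + (4 + 2)*4) - 3)*80 = ((7 + 6*4) - 3)*80 = ((7 + 24) - 3)*80 = (31 - 3)*80 = 28*80 = 2240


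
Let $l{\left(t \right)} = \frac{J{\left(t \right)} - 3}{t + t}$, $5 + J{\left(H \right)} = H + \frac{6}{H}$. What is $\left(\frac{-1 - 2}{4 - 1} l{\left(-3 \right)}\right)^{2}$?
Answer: $\frac{169}{36} \approx 4.6944$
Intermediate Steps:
$J{\left(H \right)} = -5 + H + \frac{6}{H}$ ($J{\left(H \right)} = -5 + \left(H + \frac{6}{H}\right) = -5 + H + \frac{6}{H}$)
$l{\left(t \right)} = \frac{-8 + t + \frac{6}{t}}{2 t}$ ($l{\left(t \right)} = \frac{\left(-5 + t + \frac{6}{t}\right) - 3}{t + t} = \frac{-8 + t + \frac{6}{t}}{2 t}$)
$\left(\frac{-1 - 2}{4 - 1} l{\left(-3 \right)}\right)^{2} = \left(\frac{-1 - 2}{4 - 1} \frac{6 - 3 \left(-8 - 3\right)}{2 \cdot 9}\right)^{2} = \left(- \frac{3}{3} \cdot \frac{1}{2} \cdot \frac{1}{9} \left(6 - -33\right)\right)^{2} = \left(\left(-3\right) \frac{1}{3} \cdot \frac{1}{2} \cdot \frac{1}{9} \left(6 + 33\right)\right)^{2} = \left(- \frac{39}{2 \cdot 9}\right)^{2} = \left(\left(-1\right) \frac{13}{6}\right)^{2} = \left(- \frac{13}{6}\right)^{2} = \frac{169}{36}$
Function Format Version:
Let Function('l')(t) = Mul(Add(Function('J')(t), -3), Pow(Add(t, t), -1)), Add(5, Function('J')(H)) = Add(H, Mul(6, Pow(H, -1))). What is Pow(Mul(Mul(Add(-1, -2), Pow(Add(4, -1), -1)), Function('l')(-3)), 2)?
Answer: Rational(169, 36) ≈ 4.6944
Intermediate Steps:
Function('J')(H) = Add(-5, H, Mul(6, Pow(H, -1))) (Function('J')(H) = Add(-5, Add(H, Mul(6, Pow(H, -1)))) = Add(-5, H, Mul(6, Pow(H, -1))))
Function('l')(t) = Mul(Rational(1, 2), Pow(t, -1), Add(-8, t, Mul(6, Pow(t, -1)))) (Function('l')(t) = Mul(Add(Add(-5, t, Mul(6, Pow(t, -1))), -3), Pow(Add(t, t), -1)) = Mul(Add(-8, t, Mul(6, Pow(t, -1))), Pow(Mul(2, t), -1)) = Mul(Add(-8, t, Mul(6, Pow(t, -1))), Mul(Rational(1, 2), Pow(t, -1))) = Mul(Rational(1, 2), Pow(t, -1), Add(-8, t, Mul(6, Pow(t, -1)))))
Pow(Mul(Mul(Add(-1, -2), Pow(Add(4, -1), -1)), Function('l')(-3)), 2) = Pow(Mul(Mul(Add(-1, -2), Pow(Add(4, -1), -1)), Mul(Rational(1, 2), Pow(-3, -2), Add(6, Mul(-3, Add(-8, -3))))), 2) = Pow(Mul(Mul(-3, Pow(3, -1)), Mul(Rational(1, 2), Rational(1, 9), Add(6, Mul(-3, -11)))), 2) = Pow(Mul(Mul(-3, Rational(1, 3)), Mul(Rational(1, 2), Rational(1, 9), Add(6, 33))), 2) = Pow(Mul(-1, Mul(Rational(1, 2), Rational(1, 9), 39)), 2) = Pow(Mul(-1, Rational(13, 6)), 2) = Pow(Rational(-13, 6), 2) = Rational(169, 36)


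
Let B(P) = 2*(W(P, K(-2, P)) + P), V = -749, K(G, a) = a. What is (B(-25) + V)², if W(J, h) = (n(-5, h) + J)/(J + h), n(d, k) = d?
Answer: 15912121/25 ≈ 6.3649e+5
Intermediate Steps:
W(J, h) = (-5 + J)/(J + h)
B(P) = 2*P + (-5 + P)/P (B(P) = 2*((-5 + P)/(P + P) + P) = 2*((-5 + P)/((2*P)) + P) = 2*((1/(2*P))*(-5 + P) + P) = 2*((-5 + P)/(2*P) + P) = 2*(P + (-5 + P)/(2*P)) = 2*P + (-5 + P)/P)
(B(-25) + V)² = ((1 - 5/(-25) + 2*(-25)) - 749)² = ((1 - 5*(-1/25) - 50) - 749)² = ((1 + ⅕ - 50) - 749)² = (-244/5 - 749)² = (-3989/5)² = 15912121/25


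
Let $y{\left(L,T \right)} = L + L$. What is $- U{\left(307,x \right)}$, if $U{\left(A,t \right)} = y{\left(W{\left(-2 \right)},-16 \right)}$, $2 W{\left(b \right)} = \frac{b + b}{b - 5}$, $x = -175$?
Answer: $- \frac{4}{7} \approx -0.57143$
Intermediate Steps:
$W{\left(b \right)} = \frac{b}{-5 + b}$ ($W{\left(b \right)} = \frac{\left(b + b\right) \frac{1}{b - 5}}{2} = \frac{2 b \frac{1}{-5 + b}}{2} = \frac{b}{-5 + b}$)
$y{\left(L,T \right)} = 2 L$
$U{\left(A,t \right)} = \frac{4}{7}$ ($U{\left(A,t \right)} = 2 \left(- \frac{2}{-5 - 2}\right) = 2 \left(- \frac{2}{-7}\right) = 2 \left(\left(-2\right) \left(- \frac{1}{7}\right)\right) = 2 \cdot \frac{2}{7} = \frac{4}{7}$)
$- U{\left(307,x \right)} = \left(-1\right) \frac{4}{7} = - \frac{4}{7}$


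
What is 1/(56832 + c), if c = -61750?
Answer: -1/4918 ≈ -0.00020333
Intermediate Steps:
1/(56832 + c) = 1/(56832 - 61750) = 1/(-4918) = -1/4918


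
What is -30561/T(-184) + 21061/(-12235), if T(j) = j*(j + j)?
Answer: -1799996267/828456320 ≈ -2.1727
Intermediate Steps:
T(j) = 2*j**2 (T(j) = j*(2*j) = 2*j**2)
-30561/T(-184) + 21061/(-12235) = -30561/(2*(-184)**2) + 21061/(-12235) = -30561/(2*33856) + 21061*(-1/12235) = -30561/67712 - 21061/12235 = -1799996267/828456320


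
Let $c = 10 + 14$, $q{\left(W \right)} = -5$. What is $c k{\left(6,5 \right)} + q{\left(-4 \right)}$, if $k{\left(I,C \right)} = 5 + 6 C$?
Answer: $835$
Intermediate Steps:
$c = 24$
$c k{\left(6,5 \right)} + q{\left(-4 \right)} = 24 \left(5 + 6 \cdot 5\right) - 5 = 24 \left(5 + 30\right) - 5 = 24 \cdot 35 - 5 = 840 - 5 = 835$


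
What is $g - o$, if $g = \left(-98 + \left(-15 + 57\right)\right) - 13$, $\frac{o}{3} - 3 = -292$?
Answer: $798$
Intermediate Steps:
$o = -867$ ($o = 9 + 3 \left(-292\right) = 9 - 876 = -867$)
$g = -69$ ($g = \left(-98 + 42\right) - 13 = -56 - 13 = -69$)
$g - o = -69 - -867 = -69 + 867 = 798$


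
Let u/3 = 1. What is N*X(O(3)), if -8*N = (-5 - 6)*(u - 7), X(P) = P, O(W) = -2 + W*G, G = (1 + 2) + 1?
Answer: -55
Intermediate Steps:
G = 4 (G = 3 + 1 = 4)
O(W) = -2 + 4*W (O(W) = -2 + W*4 = -2 + 4*W)
u = 3 (u = 3*1 = 3)
N = -11/2 (N = -(-5 - 6)*(3 - 7)/8 = -(-11)*(-4)/8 = -⅛*44 = -11/2 ≈ -5.5000)
N*X(O(3)) = -11*(-2 + 4*3)/2 = -11*(-2 + 12)/2 = -11/2*10 = -55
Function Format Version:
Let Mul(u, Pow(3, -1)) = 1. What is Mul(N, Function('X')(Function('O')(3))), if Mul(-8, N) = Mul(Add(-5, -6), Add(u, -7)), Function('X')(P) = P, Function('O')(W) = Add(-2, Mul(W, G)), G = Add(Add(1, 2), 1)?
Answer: -55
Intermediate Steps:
G = 4 (G = Add(3, 1) = 4)
Function('O')(W) = Add(-2, Mul(4, W)) (Function('O')(W) = Add(-2, Mul(W, 4)) = Add(-2, Mul(4, W)))
u = 3 (u = Mul(3, 1) = 3)
N = Rational(-11, 2) (N = Mul(Rational(-1, 8), Mul(Add(-5, -6), Add(3, -7))) = Mul(Rational(-1, 8), Mul(-11, -4)) = Mul(Rational(-1, 8), 44) = Rational(-11, 2) ≈ -5.5000)
Mul(N, Function('X')(Function('O')(3))) = Mul(Rational(-11, 2), Add(-2, Mul(4, 3))) = Mul(Rational(-11, 2), Add(-2, 12)) = Mul(Rational(-11, 2), 10) = -55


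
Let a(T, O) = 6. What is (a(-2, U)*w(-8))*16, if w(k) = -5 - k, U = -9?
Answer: 288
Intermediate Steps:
(a(-2, U)*w(-8))*16 = (6*(-5 - 1*(-8)))*16 = (6*(-5 + 8))*16 = (6*3)*16 = 18*16 = 288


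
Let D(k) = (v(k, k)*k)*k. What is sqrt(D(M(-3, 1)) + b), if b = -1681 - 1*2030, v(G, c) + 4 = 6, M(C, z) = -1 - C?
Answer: 23*I*sqrt(7) ≈ 60.852*I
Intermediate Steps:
v(G, c) = 2 (v(G, c) = -4 + 6 = 2)
b = -3711 (b = -1681 - 2030 = -3711)
D(k) = 2*k**2 (D(k) = (2*k)*k = 2*k**2)
sqrt(D(M(-3, 1)) + b) = sqrt(2*(-1 - 1*(-3))**2 - 3711) = sqrt(2*(-1 + 3)**2 - 3711) = sqrt(2*2**2 - 3711) = sqrt(2*4 - 3711) = sqrt(8 - 3711) = sqrt(-3703) = 23*I*sqrt(7)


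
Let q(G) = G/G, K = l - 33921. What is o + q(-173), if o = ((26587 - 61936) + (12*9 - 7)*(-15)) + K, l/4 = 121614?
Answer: 415672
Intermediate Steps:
l = 486456 (l = 4*121614 = 486456)
K = 452535 (K = 486456 - 33921 = 452535)
q(G) = 1
o = 415671 (o = ((26587 - 61936) + (12*9 - 7)*(-15)) + 452535 = (-35349 + (108 - 7)*(-15)) + 452535 = (-35349 + 101*(-15)) + 452535 = (-35349 - 1515) + 452535 = -36864 + 452535 = 415671)
o + q(-173) = 415671 + 1 = 415672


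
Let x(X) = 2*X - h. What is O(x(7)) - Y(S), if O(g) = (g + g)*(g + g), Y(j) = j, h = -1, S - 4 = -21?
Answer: 917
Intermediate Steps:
S = -17 (S = 4 - 21 = -17)
x(X) = 1 + 2*X (x(X) = 2*X - 1*(-1) = 2*X + 1 = 1 + 2*X)
O(g) = 4*g² (O(g) = (2*g)*(2*g) = 4*g²)
O(x(7)) - Y(S) = 4*(1 + 2*7)² - 1*(-17) = 4*(1 + 14)² + 17 = 4*15² + 17 = 4*225 + 17 = 900 + 17 = 917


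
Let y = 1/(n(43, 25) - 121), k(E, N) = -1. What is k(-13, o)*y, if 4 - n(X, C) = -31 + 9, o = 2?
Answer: 1/95 ≈ 0.010526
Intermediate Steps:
n(X, C) = 26 (n(X, C) = 4 - (-31 + 9) = 4 - 1*(-22) = 4 + 22 = 26)
y = -1/95 (y = 1/(26 - 121) = 1/(-95) = -1/95 ≈ -0.010526)
k(-13, o)*y = -1*(-1/95) = 1/95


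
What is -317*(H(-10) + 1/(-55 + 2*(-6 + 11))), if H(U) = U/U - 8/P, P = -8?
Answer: -28213/45 ≈ -626.96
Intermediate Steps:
H(U) = 2 (H(U) = U/U - 8/(-8) = 1 - 8*(-⅛) = 1 + 1 = 2)
-317*(H(-10) + 1/(-55 + 2*(-6 + 11))) = -317*(2 + 1/(-55 + 2*(-6 + 11))) = -317*(2 + 1/(-55 + 2*5)) = -317*(2 + 1/(-55 + 10)) = -317*(2 + 1/(-45)) = -317*(2 - 1/45) = -317*89/45 = -28213/45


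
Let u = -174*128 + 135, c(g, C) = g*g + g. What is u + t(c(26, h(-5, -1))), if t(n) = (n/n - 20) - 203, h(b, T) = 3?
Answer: -22359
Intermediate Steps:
c(g, C) = g + g² (c(g, C) = g² + g = g + g²)
u = -22137 (u = -22272 + 135 = -22137)
t(n) = -222 (t(n) = (1 - 20) - 203 = -19 - 203 = -222)
u + t(c(26, h(-5, -1))) = -22137 - 222 = -22359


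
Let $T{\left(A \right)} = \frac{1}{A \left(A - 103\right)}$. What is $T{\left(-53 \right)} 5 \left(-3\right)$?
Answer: $- \frac{5}{2756} \approx -0.0018142$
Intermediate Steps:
$T{\left(A \right)} = \frac{1}{A \left(-103 + A\right)}$
$T{\left(-53 \right)} 5 \left(-3\right) = \frac{1}{\left(-53\right) \left(-103 - 53\right)} 5 \left(-3\right) = - \frac{1}{53 \left(-156\right)} \left(-15\right) = \left(- \frac{1}{53}\right) \left(- \frac{1}{156}\right) \left(-15\right) = \frac{1}{8268} \left(-15\right) = - \frac{5}{2756}$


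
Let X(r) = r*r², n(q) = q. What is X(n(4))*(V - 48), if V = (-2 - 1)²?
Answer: -2496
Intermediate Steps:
V = 9 (V = (-3)² = 9)
X(r) = r³
X(n(4))*(V - 48) = 4³*(9 - 48) = 64*(-39) = -2496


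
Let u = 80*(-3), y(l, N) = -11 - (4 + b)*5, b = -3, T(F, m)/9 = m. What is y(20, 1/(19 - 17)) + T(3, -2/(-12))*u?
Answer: -376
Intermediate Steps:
T(F, m) = 9*m
y(l, N) = -16 (y(l, N) = -11 - (4 - 3)*5 = -11 - 5 = -16)
u = -240
y(20, 1/(19 - 17)) + T(3, -2/(-12))*u = -16 + (9*(-2/(-12)))*(-240) = -16 + (9*(-2*(-1/12)))*(-240) = -16 + (9*(⅙))*(-240) = -16 + (3/2)*(-240) = -16 - 360 = -376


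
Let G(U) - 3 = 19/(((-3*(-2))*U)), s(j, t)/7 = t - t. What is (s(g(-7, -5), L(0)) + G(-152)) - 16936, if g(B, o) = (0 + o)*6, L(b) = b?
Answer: -812785/48 ≈ -16933.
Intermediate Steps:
g(B, o) = 6*o (g(B, o) = o*6 = 6*o)
s(j, t) = 0 (s(j, t) = 7*(t - t) = 7*0 = 0)
G(U) = 3 + 19/(6*U) (G(U) = 3 + 19/(((-3*(-2))*U)) = 3 + 19/((6*U)) = 3 + 19*(1/(6*U)) = 3 + 19/(6*U))
(s(g(-7, -5), L(0)) + G(-152)) - 16936 = (0 + (3 + (19/6)/(-152))) - 16936 = (0 + (3 + (19/6)*(-1/152))) - 16936 = (0 + (3 - 1/48)) - 16936 = (0 + 143/48) - 16936 = 143/48 - 16936 = -812785/48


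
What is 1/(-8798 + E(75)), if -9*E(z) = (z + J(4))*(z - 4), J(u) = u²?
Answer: -9/85643 ≈ -0.00010509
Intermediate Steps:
E(z) = -(-4 + z)*(16 + z)/9 (E(z) = -(z + 4²)*(z - 4)/9 = -(z + 16)*(-4 + z)/9 = -(16 + z)*(-4 + z)/9 = -(-4 + z)*(16 + z)/9)
1/(-8798 + E(75)) = 1/(-8798 + (64/9 - 4/3*75 - ⅑*75²)) = 1/(-8798 + (64/9 - 100 - ⅑*5625)) = 1/(-8798 + (64/9 - 100 - 625)) = 1/(-8798 - 6461/9) = 1/(-85643/9) = -9/85643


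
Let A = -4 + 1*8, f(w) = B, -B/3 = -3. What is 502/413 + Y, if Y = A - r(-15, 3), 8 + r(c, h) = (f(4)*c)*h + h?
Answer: 171484/413 ≈ 415.22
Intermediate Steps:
B = 9 (B = -3*(-3) = 9)
f(w) = 9
A = 4 (A = -4 + 8 = 4)
r(c, h) = -8 + h + 9*c*h (r(c, h) = -8 + ((9*c)*h + h) = -8 + (9*c*h + h) = -8 + (h + 9*c*h) = -8 + h + 9*c*h)
Y = 414 (Y = 4 - (-8 + 3 + 9*(-15)*3) = 4 - (-8 + 3 - 405) = 4 - 1*(-410) = 4 + 410 = 414)
502/413 + Y = 502/413 + 414 = 171484/413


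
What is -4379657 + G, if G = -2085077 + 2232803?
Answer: -4231931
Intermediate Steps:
G = 147726
-4379657 + G = -4379657 + 147726 = -4231931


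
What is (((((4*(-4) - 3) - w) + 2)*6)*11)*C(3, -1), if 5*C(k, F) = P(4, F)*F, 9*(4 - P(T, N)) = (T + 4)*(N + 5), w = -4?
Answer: 1144/15 ≈ 76.267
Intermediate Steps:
P(T, N) = 4 - (4 + T)*(5 + N)/9 (P(T, N) = 4 - (T + 4)*(N + 5)/9 = 4 - (4 + T)*(5 + N)/9)
C(k, F) = F*(-4/9 - 8*F/9)/5 (C(k, F) = ((16/9 - 5/9*4 - 4*F/9 - ⅑*F*4)*F)/5 = ((16/9 - 20/9 - 4*F/9 - 4*F/9)*F)/5 = ((-4/9 - 8*F/9)*F)/5 = (F*(-4/9 - 8*F/9))/5 = F*(-4/9 - 8*F/9)/5)
(((((4*(-4) - 3) - w) + 2)*6)*11)*C(3, -1) = (((((4*(-4) - 3) - 1*(-4)) + 2)*6)*11)*(-4/45*(-1)*(1 + 2*(-1))) = (((((-16 - 3) + 4) + 2)*6)*11)*(-4/45*(-1)*(1 - 2)) = ((((-19 + 4) + 2)*6)*11)*(-4/45*(-1)*(-1)) = (((-15 + 2)*6)*11)*(-4/45) = (-13*6*11)*(-4/45) = -78*11*(-4/45) = -858*(-4/45) = 1144/15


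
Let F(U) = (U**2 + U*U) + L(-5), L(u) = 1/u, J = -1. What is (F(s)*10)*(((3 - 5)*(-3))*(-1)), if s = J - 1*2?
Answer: -1068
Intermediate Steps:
s = -3 (s = -1 - 1*2 = -1 - 2 = -3)
F(U) = -1/5 + 2*U**2 (F(U) = (U**2 + U*U) + 1/(-5) = (U**2 + U**2) - 1/5 = 2*U**2 - 1/5 = -1/5 + 2*U**2)
(F(s)*10)*(((3 - 5)*(-3))*(-1)) = ((-1/5 + 2*(-3)**2)*10)*(((3 - 5)*(-3))*(-1)) = ((-1/5 + 2*9)*10)*(-2*(-3)*(-1)) = ((-1/5 + 18)*10)*(6*(-1)) = ((89/5)*10)*(-6) = 178*(-6) = -1068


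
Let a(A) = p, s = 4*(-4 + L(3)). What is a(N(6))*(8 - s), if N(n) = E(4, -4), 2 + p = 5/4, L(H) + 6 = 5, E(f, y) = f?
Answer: -21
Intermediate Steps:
L(H) = -1 (L(H) = -6 + 5 = -1)
p = -¾ (p = -2 + 5/4 = -¾ ≈ -0.75000)
N(n) = 4
s = -20 (s = 4*(-4 - 1) = 4*(-5) = -20)
a(A) = -¾
a(N(6))*(8 - s) = -3*(8 - 1*(-20))/4 = -3*(8 + 20)/4 = -¾*28 = -21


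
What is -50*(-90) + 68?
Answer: 4568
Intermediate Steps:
-50*(-90) + 68 = 4500 + 68 = 4568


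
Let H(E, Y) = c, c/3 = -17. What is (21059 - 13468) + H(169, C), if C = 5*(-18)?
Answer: 7540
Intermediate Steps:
c = -51 (c = 3*(-17) = -51)
C = -90
H(E, Y) = -51
(21059 - 13468) + H(169, C) = (21059 - 13468) - 51 = 7591 - 51 = 7540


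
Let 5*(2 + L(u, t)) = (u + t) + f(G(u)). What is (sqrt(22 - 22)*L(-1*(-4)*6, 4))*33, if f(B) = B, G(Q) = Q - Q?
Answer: 0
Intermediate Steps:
G(Q) = 0
L(u, t) = -2 + t/5 + u/5 (L(u, t) = -2 + ((u + t) + 0)/5 = -2 + ((t + u) + 0)/5 = -2 + (t + u)/5 = -2 + (t/5 + u/5) = -2 + t/5 + u/5)
(sqrt(22 - 22)*L(-1*(-4)*6, 4))*33 = (sqrt(22 - 22)*(-2 + (1/5)*4 + (-1*(-4)*6)/5))*33 = (sqrt(0)*(-2 + 4/5 + (4*6)/5))*33 = (0*(-2 + 4/5 + (1/5)*24))*33 = (0*(-2 + 4/5 + 24/5))*33 = (0*(18/5))*33 = 0*33 = 0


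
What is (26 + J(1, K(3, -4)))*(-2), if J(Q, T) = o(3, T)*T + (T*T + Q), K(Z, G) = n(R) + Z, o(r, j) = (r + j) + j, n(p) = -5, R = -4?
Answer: -66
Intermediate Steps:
o(r, j) = r + 2*j (o(r, j) = (j + r) + j = r + 2*j)
K(Z, G) = -5 + Z
J(Q, T) = Q + T² + T*(3 + 2*T) (J(Q, T) = (3 + 2*T)*T + (T*T + Q) = T*(3 + 2*T) + (T² + Q) = T*(3 + 2*T) + (Q + T²) = Q + T² + T*(3 + 2*T))
(26 + J(1, K(3, -4)))*(-2) = (26 + (1 + 3*(-5 + 3) + 3*(-5 + 3)²))*(-2) = (26 + (1 + 3*(-2) + 3*(-2)²))*(-2) = (26 + (1 - 6 + 3*4))*(-2) = (26 + (1 - 6 + 12))*(-2) = (26 + 7)*(-2) = 33*(-2) = -66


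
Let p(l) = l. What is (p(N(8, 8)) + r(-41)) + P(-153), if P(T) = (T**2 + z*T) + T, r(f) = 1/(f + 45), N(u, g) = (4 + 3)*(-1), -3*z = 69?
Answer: 107073/4 ≈ 26768.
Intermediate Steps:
z = -23 (z = -1/3*69 = -23)
N(u, g) = -7 (N(u, g) = 7*(-1) = -7)
r(f) = 1/(45 + f)
P(T) = T**2 - 22*T (P(T) = (T**2 - 23*T) + T = T**2 - 22*T)
(p(N(8, 8)) + r(-41)) + P(-153) = (-7 + 1/(45 - 41)) - 153*(-22 - 153) = (-7 + 1/4) - 153*(-175) = (-7 + 1/4) + 26775 = -27/4 + 26775 = 107073/4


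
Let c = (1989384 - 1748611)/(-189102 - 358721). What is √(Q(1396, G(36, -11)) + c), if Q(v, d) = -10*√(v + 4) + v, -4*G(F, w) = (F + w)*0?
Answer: √(418821713916105 - 30011003932900*√14)/547823 ≈ 31.959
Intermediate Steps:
G(F, w) = 0 (G(F, w) = -(F + w)*0/4 = -¼*0 = 0)
c = -240773/547823 (c = 240773/(-547823) = 240773*(-1/547823) = -240773/547823 ≈ -0.43951)
Q(v, d) = v - 10*√(4 + v) (Q(v, d) = -10*√(4 + v) + v = v - 10*√(4 + v))
√(Q(1396, G(36, -11)) + c) = √((1396 - 10*√(4 + 1396)) - 240773/547823) = √((1396 - 100*√14) - 240773/547823) = √(764520135/547823 - 100*√14)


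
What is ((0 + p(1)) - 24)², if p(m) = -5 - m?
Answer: 900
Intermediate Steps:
((0 + p(1)) - 24)² = ((0 + (-5 - 1*1)) - 24)² = ((0 + (-5 - 1)) - 24)² = ((0 - 6) - 24)² = (-6 - 24)² = (-30)² = 900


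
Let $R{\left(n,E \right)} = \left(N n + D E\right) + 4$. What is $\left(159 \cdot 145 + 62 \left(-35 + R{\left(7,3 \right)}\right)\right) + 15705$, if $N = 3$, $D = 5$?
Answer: $39070$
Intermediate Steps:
$R{\left(n,E \right)} = 4 + 3 n + 5 E$ ($R{\left(n,E \right)} = \left(3 n + 5 E\right) + 4 = 4 + 3 n + 5 E$)
$\left(159 \cdot 145 + 62 \left(-35 + R{\left(7,3 \right)}\right)\right) + 15705 = \left(159 \cdot 145 + 62 \left(-35 + \left(4 + 3 \cdot 7 + 5 \cdot 3\right)\right)\right) + 15705 = \left(23055 + 62 \left(-35 + \left(4 + 21 + 15\right)\right)\right) + 15705 = \left(23055 + 62 \left(-35 + 40\right)\right) + 15705 = \left(23055 + 62 \cdot 5\right) + 15705 = \left(23055 + 310\right) + 15705 = 23365 + 15705 = 39070$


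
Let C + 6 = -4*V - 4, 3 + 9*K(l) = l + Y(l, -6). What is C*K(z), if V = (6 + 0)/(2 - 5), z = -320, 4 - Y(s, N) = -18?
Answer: 602/9 ≈ 66.889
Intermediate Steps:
Y(s, N) = 22 (Y(s, N) = 4 - 1*(-18) = 4 + 18 = 22)
K(l) = 19/9 + l/9 (K(l) = -⅓ + (l + 22)/9 = -⅓ + (22 + l)/9 = -⅓ + (22/9 + l/9) = 19/9 + l/9)
V = -2 (V = 6/(-3) = 6*(-⅓) = -2)
C = -2 (C = -6 + (-4*(-2) - 4) = -6 + (8 - 4) = -6 + 4 = -2)
C*K(z) = -2*(19/9 + (⅑)*(-320)) = -2*(19/9 - 320/9) = -2*(-301/9) = 602/9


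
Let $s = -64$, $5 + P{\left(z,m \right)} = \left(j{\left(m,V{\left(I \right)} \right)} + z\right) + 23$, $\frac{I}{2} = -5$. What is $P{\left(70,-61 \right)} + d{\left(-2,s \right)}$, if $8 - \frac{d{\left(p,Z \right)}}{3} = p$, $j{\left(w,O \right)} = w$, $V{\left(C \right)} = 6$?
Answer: $57$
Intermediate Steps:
$I = -10$ ($I = 2 \left(-5\right) = -10$)
$P{\left(z,m \right)} = 18 + m + z$ ($P{\left(z,m \right)} = -5 + \left(\left(m + z\right) + 23\right) = -5 + \left(23 + m + z\right) = 18 + m + z$)
$d{\left(p,Z \right)} = 24 - 3 p$
$P{\left(70,-61 \right)} + d{\left(-2,s \right)} = \left(18 - 61 + 70\right) + \left(24 - -6\right) = 27 + \left(24 + 6\right) = 27 + 30 = 57$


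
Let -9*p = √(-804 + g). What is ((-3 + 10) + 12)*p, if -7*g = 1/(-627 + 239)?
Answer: -19*I*√1482707177/12222 ≈ -59.86*I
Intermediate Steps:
g = 1/2716 (g = -1/(7*(-627 + 239)) = -⅐/(-388) = -⅐*(-1/388) = 1/2716 ≈ 0.00036819)
p = -I*√1482707177/12222 (p = -√(-804 + 1/2716)/9 = -I*√1482707177/12222 ≈ -3.1505*I)
((-3 + 10) + 12)*p = ((-3 + 10) + 12)*(-I*√1482707177/12222) = (7 + 12)*(-I*√1482707177/12222) = 19*(-I*√1482707177/12222) = -19*I*√1482707177/12222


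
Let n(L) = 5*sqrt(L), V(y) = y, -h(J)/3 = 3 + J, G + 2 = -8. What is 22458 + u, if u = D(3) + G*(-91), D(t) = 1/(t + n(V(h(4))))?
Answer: 4159505/178 - 5*I*sqrt(21)/534 ≈ 23368.0 - 0.042908*I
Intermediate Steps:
G = -10 (G = -2 - 8 = -10)
h(J) = -9 - 3*J (h(J) = -3*(3 + J) = -9 - 3*J)
D(t) = 1/(t + 5*I*sqrt(21)) (D(t) = 1/(t + 5*sqrt(-9 - 3*4)) = 1/(t + 5*sqrt(-9 - 12)) = 1/(t + 5*sqrt(-21)) = 1/(t + 5*(I*sqrt(21))) = 1/(t + 5*I*sqrt(21)))
u = 910 + 1/(3 + 5*I*sqrt(21)) (u = 1/(3 + 5*I*sqrt(21)) - 10*(-91) = 1/(3 + 5*I*sqrt(21)) + 910 = 910 + 1/(3 + 5*I*sqrt(21)) ≈ 910.01 - 0.042908*I)
22458 + u = 22458 + (161981/178 - 5*I*sqrt(21)/534) = 4159505/178 - 5*I*sqrt(21)/534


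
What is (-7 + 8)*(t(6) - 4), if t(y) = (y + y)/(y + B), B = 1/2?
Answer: -28/13 ≈ -2.1538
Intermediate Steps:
B = ½ ≈ 0.50000
t(y) = 2*y/(½ + y) (t(y) = (y + y)/(y + ½) = (2*y)/(½ + y) = 2*y/(½ + y))
(-7 + 8)*(t(6) - 4) = (-7 + 8)*(4*6/(1 + 2*6) - 4) = 1*(4*6/(1 + 12) - 4) = 1*(4*6/13 - 4) = 1*(4*6*(1/13) - 4) = 1*(24/13 - 4) = 1*(-28/13) = -28/13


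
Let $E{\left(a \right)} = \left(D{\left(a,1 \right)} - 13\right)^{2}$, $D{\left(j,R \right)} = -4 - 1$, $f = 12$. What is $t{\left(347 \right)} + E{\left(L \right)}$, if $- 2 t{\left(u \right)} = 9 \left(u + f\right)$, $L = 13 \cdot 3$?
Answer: $- \frac{2583}{2} \approx -1291.5$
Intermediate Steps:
$L = 39$
$t{\left(u \right)} = -54 - \frac{9 u}{2}$ ($t{\left(u \right)} = - \frac{9 \left(u + 12\right)}{2} = - \frac{9 \left(12 + u\right)}{2} = - \frac{108 + 9 u}{2} = -54 - \frac{9 u}{2}$)
$D{\left(j,R \right)} = -5$ ($D{\left(j,R \right)} = -4 - 1 = -5$)
$E{\left(a \right)} = 324$ ($E{\left(a \right)} = \left(-5 - 13\right)^{2} = \left(-18\right)^{2} = 324$)
$t{\left(347 \right)} + E{\left(L \right)} = \left(-54 - \frac{3123}{2}\right) + 324 = - \frac{3231}{2} + 324 = - \frac{2583}{2}$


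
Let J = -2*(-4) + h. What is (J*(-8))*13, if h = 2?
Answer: -1040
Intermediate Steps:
J = 10 (J = -2*(-4) + 2 = 8 + 2 = 10)
(J*(-8))*13 = (10*(-8))*13 = -80*13 = -1040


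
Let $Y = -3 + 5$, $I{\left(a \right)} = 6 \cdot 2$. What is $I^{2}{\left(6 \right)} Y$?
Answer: $288$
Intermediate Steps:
$I{\left(a \right)} = 12$
$Y = 2$
$I^{2}{\left(6 \right)} Y = 12^{2} \cdot 2 = 144 \cdot 2 = 288$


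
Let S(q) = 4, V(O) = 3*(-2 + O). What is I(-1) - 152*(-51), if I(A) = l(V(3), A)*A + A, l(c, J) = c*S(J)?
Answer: 7739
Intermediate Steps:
V(O) = -6 + 3*O
l(c, J) = 4*c (l(c, J) = c*4 = 4*c)
I(A) = 13*A (I(A) = (4*(-6 + 3*3))*A + A = (4*(-6 + 9))*A + A = (4*3)*A + A = 12*A + A = 13*A)
I(-1) - 152*(-51) = 13*(-1) - 152*(-51) = -13 + 7752 = 7739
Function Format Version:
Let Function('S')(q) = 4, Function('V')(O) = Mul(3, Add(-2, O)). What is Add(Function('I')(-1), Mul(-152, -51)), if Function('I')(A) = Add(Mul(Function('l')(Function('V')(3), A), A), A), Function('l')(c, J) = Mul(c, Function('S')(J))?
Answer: 7739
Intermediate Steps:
Function('V')(O) = Add(-6, Mul(3, O))
Function('l')(c, J) = Mul(4, c) (Function('l')(c, J) = Mul(c, 4) = Mul(4, c))
Function('I')(A) = Mul(13, A) (Function('I')(A) = Add(Mul(Mul(4, Add(-6, Mul(3, 3))), A), A) = Add(Mul(Mul(4, Add(-6, 9)), A), A) = Add(Mul(Mul(4, 3), A), A) = Add(Mul(12, A), A) = Mul(13, A))
Add(Function('I')(-1), Mul(-152, -51)) = Add(Mul(13, -1), Mul(-152, -51)) = Add(-13, 7752) = 7739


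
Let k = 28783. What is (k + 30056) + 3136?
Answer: 61975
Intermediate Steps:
(k + 30056) + 3136 = (28783 + 30056) + 3136 = 58839 + 3136 = 61975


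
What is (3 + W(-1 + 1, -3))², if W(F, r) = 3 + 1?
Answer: 49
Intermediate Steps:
W(F, r) = 4
(3 + W(-1 + 1, -3))² = (3 + 4)² = 7² = 49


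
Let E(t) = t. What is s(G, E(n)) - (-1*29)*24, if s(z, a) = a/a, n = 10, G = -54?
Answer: 697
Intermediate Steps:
s(z, a) = 1
s(G, E(n)) - (-1*29)*24 = 1 - (-1*29)*24 = 1 - (-29)*24 = 1 - 1*(-696) = 1 + 696 = 697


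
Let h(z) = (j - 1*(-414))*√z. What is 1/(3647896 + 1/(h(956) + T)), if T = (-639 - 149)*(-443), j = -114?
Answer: 88843484980467052/324091793486560521548045 + 24*√239/64818358697312104309609 ≈ 2.7413e-7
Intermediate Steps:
T = 349084 (T = -788*(-443) = 349084)
h(z) = 300*√z (h(z) = (-114 - 1*(-414))*√z = (-114 + 414)*√z = 300*√z)
1/(3647896 + 1/(h(956) + T)) = 1/(3647896 + 1/(300*√956 + 349084)) = 1/(3647896 + 1/(300*(2*√239) + 349084)) = 1/(3647896 + 1/(600*√239 + 349084)) = 1/(3647896 + 1/(349084 + 600*√239))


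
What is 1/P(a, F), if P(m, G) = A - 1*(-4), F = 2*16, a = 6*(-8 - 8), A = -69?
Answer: -1/65 ≈ -0.015385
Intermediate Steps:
a = -96 (a = 6*(-16) = -96)
F = 32
P(m, G) = -65 (P(m, G) = -69 - 1*(-4) = -69 + 4 = -65)
1/P(a, F) = 1/(-65) = -1/65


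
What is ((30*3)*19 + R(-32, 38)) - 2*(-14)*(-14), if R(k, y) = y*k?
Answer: 102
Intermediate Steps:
R(k, y) = k*y
((30*3)*19 + R(-32, 38)) - 2*(-14)*(-14) = ((30*3)*19 - 32*38) - 2*(-14)*(-14) = (90*19 - 1216) + 28*(-14) = (1710 - 1216) - 392 = 494 - 392 = 102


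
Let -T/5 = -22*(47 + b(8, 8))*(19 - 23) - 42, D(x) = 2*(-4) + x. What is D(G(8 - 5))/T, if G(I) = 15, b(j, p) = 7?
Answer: -7/23550 ≈ -0.00029724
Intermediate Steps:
D(x) = -8 + x
T = -23550 (T = -5*(-22*(47 + 7)*(19 - 23) - 42) = -5*(-1188*(-4) - 42) = -5*(-22*(-216) - 42) = -5*(4752 - 42) = -5*4710 = -23550)
D(G(8 - 5))/T = (-8 + 15)/(-23550) = 7*(-1/23550) = -7/23550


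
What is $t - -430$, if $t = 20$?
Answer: $450$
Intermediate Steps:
$t - -430 = 20 - -430 = 20 + 430 = 450$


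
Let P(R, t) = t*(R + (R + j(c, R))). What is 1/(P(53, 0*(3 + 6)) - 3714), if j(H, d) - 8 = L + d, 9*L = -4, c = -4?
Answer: -1/3714 ≈ -0.00026925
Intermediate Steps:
L = -4/9 (L = (1/9)*(-4) = -4/9 ≈ -0.44444)
j(H, d) = 68/9 + d (j(H, d) = 8 + (-4/9 + d) = 68/9 + d)
P(R, t) = t*(68/9 + 3*R) (P(R, t) = t*(R + (R + (68/9 + R))) = t*(R + (68/9 + 2*R)) = t*(68/9 + 3*R))
1/(P(53, 0*(3 + 6)) - 3714) = 1/((0*(3 + 6))*(68 + 27*53)/9 - 3714) = 1/((0*9)*(68 + 1431)/9 - 3714) = 1/((1/9)*0*1499 - 3714) = 1/(0 - 3714) = 1/(-3714) = -1/3714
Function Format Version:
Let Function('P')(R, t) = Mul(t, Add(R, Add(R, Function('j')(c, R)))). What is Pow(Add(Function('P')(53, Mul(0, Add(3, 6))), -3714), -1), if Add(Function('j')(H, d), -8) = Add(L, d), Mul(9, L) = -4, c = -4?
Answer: Rational(-1, 3714) ≈ -0.00026925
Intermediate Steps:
L = Rational(-4, 9) (L = Mul(Rational(1, 9), -4) = Rational(-4, 9) ≈ -0.44444)
Function('j')(H, d) = Add(Rational(68, 9), d) (Function('j')(H, d) = Add(8, Add(Rational(-4, 9), d)) = Add(Rational(68, 9), d))
Function('P')(R, t) = Mul(t, Add(Rational(68, 9), Mul(3, R))) (Function('P')(R, t) = Mul(t, Add(R, Add(R, Add(Rational(68, 9), R)))) = Mul(t, Add(R, Add(Rational(68, 9), Mul(2, R)))) = Mul(t, Add(Rational(68, 9), Mul(3, R))))
Pow(Add(Function('P')(53, Mul(0, Add(3, 6))), -3714), -1) = Pow(Add(Mul(Rational(1, 9), Mul(0, Add(3, 6)), Add(68, Mul(27, 53))), -3714), -1) = Pow(Add(Mul(Rational(1, 9), Mul(0, 9), Add(68, 1431)), -3714), -1) = Pow(Add(Mul(Rational(1, 9), 0, 1499), -3714), -1) = Pow(Add(0, -3714), -1) = Pow(-3714, -1) = Rational(-1, 3714)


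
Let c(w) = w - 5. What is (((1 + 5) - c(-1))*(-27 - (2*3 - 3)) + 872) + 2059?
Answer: 2571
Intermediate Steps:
c(w) = -5 + w
(((1 + 5) - c(-1))*(-27 - (2*3 - 3)) + 872) + 2059 = (((1 + 5) - (-5 - 1))*(-27 - (2*3 - 3)) + 872) + 2059 = ((6 - 1*(-6))*(-27 - (6 - 3)) + 872) + 2059 = ((6 + 6)*(-27 - 1*3) + 872) + 2059 = (12*(-27 - 3) + 872) + 2059 = (12*(-30) + 872) + 2059 = (-360 + 872) + 2059 = 512 + 2059 = 2571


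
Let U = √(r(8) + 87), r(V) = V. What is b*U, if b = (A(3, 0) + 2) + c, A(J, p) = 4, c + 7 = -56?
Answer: -57*√95 ≈ -555.57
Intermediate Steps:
c = -63 (c = -7 - 56 = -63)
U = √95 (U = √(8 + 87) = √95 ≈ 9.7468)
b = -57 (b = (4 + 2) - 63 = 6 - 63 = -57)
b*U = -57*√95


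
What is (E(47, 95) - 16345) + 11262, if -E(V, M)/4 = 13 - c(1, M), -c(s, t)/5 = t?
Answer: -7035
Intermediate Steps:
c(s, t) = -5*t
E(V, M) = -52 - 20*M (E(V, M) = -4*(13 - (-5)*M) = -4*(13 + 5*M) = -52 - 20*M)
(E(47, 95) - 16345) + 11262 = ((-52 - 20*95) - 16345) + 11262 = ((-52 - 1900) - 16345) + 11262 = (-1952 - 16345) + 11262 = -18297 + 11262 = -7035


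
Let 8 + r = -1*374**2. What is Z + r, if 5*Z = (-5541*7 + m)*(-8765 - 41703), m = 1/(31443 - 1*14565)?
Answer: 3302691922822/8439 ≈ 3.9136e+8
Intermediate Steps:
m = 1/16878 (m = 1/(31443 - 14565) = 1/16878 ≈ 5.9249e-5)
Z = 3303872403898/8439 (Z = ((-5541*7 + 1/16878)*(-8765 - 41703))/5 = ((-38787 + 1/16878)*(-50468))/5 = (-654646985/16878*(-50468))/5 = (1/5)*(16519362019490/8439) = 3303872403898/8439 ≈ 3.9150e+8)
r = -139884 (r = -8 - 1*374**2 = -8 - 1*139876 = -8 - 139876 = -139884)
Z + r = 3303872403898/8439 - 139884 = 3302691922822/8439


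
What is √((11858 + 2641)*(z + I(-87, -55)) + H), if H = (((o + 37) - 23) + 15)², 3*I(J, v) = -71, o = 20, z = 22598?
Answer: 2*√81826915 ≈ 18092.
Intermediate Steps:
I(J, v) = -71/3 (I(J, v) = (⅓)*(-71) = -71/3)
H = 2401 (H = (((20 + 37) - 23) + 15)² = ((57 - 23) + 15)² = (34 + 15)² = 49² = 2401)
√((11858 + 2641)*(z + I(-87, -55)) + H) = √((11858 + 2641)*(22598 - 71/3) + 2401) = √(14499*(67723/3) + 2401) = √(327305259 + 2401) = √327307660 = 2*√81826915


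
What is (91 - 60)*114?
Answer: 3534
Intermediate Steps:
(91 - 60)*114 = 31*114 = 3534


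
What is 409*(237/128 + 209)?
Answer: 11038501/128 ≈ 86238.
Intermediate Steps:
409*(237/128 + 209) = 409*(26989/128) = 11038501/128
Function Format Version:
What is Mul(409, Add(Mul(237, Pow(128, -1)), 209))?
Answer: Rational(11038501, 128) ≈ 86238.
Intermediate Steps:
Mul(409, Add(Mul(237, Pow(128, -1)), 209)) = Mul(409, Add(Mul(237, Rational(1, 128)), 209)) = Mul(409, Add(Rational(237, 128), 209)) = Mul(409, Rational(26989, 128)) = Rational(11038501, 128)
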